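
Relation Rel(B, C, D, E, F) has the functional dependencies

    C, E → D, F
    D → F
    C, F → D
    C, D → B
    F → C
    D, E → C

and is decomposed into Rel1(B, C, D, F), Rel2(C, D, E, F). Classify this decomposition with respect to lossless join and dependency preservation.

Lossless test: (C, D, F)⁺ = {B, C, D, F}, which contains all of one fragment — lossless.
Dependency preservation: every FD's attributes lie within a single fragment, so each can be enforced locally — preserved.

lossless and dependency-preserving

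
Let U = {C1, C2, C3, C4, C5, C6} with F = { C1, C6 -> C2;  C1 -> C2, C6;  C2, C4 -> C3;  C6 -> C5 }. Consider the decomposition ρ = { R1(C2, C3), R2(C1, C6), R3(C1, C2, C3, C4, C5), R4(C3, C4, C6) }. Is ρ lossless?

Chase test. Columns are C1, C2, C3, C4, C5, C6; row i has aⱼ where attribute j ∈ Ri, else bᵢⱼ.
Initial tableau (one row per fragment):
  row 1: b11 a2 a3 b14 b15 b16
  row 2: a1 b22 b23 b24 b25 a6
  row 3: a1 a2 a3 a4 a5 b36
  row 4: b41 b42 a3 a4 b45 a6
Rows 2 and 3 agree on C1; apply C1→C2, C6 and equate their C2, C6 entries.
Rows 2 and 3 agree on C6; apply C6→C5 and equate their C5 entries.
Rows 2 and 4 agree on C6; apply C6→C5 and equate their C5 entries.
Row 3 is now all distinguished symbols — the join is lossless.

Yes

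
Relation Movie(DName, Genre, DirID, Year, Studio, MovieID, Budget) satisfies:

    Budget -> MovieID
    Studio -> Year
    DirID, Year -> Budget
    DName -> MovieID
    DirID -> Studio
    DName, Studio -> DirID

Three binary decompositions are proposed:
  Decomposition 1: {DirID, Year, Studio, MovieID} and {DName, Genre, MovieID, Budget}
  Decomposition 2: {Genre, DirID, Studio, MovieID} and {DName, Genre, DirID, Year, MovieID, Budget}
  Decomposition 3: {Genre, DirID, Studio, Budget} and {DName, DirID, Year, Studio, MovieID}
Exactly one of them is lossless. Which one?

Decomposition 2

Decomposition 1: common = {MovieID}, closure = {MovieID} → lossy.
Decomposition 2: common = {Genre, DirID, MovieID}, closure = {Genre, DirID, Year, Studio, MovieID, Budget} → lossless.
Decomposition 3: common = {DirID, Studio}, closure = {DirID, Year, Studio, MovieID, Budget} → lossy.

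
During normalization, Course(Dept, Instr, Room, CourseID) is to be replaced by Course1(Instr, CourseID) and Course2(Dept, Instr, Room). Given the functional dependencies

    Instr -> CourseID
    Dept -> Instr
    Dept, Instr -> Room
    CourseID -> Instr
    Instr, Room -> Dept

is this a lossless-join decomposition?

Common attributes: Course1 ∩ Course2 = {Instr}.
Closure of {Instr}: Instr → CourseID applies, adding CourseID. So (Instr)⁺ = {Instr, CourseID}.
This closure contains every attribute of Course1, so Course1 ∩ Course2 → Course1. The join is lossless.

Yes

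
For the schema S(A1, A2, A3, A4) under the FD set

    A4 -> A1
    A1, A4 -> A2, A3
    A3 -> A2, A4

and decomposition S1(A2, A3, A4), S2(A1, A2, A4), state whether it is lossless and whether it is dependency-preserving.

lossless and dependency-preserving

Lossless test: (A2, A4)⁺ = {A1, A2, A3, A4}, which contains all of one fragment — lossless.
Dependency preservation: A1, A4 → A2, A3 is not contained in any single fragment, but the restricted closure of its left-hand side across the fragments still reaches the right-hand side; the remaining FDs each lie inside some fragment. All dependencies are preserved.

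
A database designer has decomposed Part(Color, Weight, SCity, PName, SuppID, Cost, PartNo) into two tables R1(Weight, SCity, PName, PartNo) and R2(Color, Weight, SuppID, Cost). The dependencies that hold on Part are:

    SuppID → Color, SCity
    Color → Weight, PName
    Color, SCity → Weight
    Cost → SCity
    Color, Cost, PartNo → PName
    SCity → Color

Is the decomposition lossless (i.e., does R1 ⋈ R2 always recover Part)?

Common attributes: R1 ∩ R2 = {Weight}.
No dependency enlarges {Weight}, so (Weight)⁺ = {Weight}.
The closure contains neither all of R1 = {Weight, SCity, PName, PartNo} nor all of R2 = {Color, Weight, SuppID, Cost}, so the common attributes are not a superkey of either fragment. The join is lossy.

No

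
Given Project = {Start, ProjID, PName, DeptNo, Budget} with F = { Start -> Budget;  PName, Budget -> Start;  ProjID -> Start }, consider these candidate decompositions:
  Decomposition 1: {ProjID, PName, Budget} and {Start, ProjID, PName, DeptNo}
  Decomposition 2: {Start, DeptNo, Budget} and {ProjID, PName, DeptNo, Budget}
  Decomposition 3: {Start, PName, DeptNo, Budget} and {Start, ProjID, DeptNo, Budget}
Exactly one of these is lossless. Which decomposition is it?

Decomposition 1

Decomposition 1: common = {ProjID, PName}, closure = {Start, ProjID, PName, Budget} → lossless.
Decomposition 2: common = {DeptNo, Budget}, closure = {DeptNo, Budget} → lossy.
Decomposition 3: common = {Start, DeptNo, Budget}, closure = {Start, DeptNo, Budget} → lossy.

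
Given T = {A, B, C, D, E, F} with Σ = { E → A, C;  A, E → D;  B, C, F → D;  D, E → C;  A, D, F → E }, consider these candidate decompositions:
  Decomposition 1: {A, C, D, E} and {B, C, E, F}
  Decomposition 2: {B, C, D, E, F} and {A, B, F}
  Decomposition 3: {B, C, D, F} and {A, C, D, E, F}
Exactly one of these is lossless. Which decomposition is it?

Decomposition 1

Decomposition 1: common = {C, E}, closure = {A, C, D, E} → lossless.
Decomposition 2: common = {B, F}, closure = {B, F} → lossy.
Decomposition 3: common = {C, D, F}, closure = {C, D, F} → lossy.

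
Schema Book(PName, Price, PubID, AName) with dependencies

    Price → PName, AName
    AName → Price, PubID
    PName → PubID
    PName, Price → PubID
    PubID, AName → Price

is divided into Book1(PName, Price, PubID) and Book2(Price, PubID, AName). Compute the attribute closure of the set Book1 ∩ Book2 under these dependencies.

Book1 ∩ Book2 = {Price, PubID}.
Price → PName, AName applies, adding PName, AName
Closure: {PName, Price, PubID, AName}.

PName, Price, PubID, AName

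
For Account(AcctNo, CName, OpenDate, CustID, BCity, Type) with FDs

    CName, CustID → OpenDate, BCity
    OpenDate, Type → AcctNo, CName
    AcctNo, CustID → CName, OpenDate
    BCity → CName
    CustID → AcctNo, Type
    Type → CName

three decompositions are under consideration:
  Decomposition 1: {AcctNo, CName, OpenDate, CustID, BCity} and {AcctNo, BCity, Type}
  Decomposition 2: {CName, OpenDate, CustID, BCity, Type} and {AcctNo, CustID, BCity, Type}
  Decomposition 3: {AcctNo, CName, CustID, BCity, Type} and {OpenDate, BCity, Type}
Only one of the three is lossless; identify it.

Decomposition 2

Decomposition 1: common = {AcctNo, BCity}, closure = {AcctNo, CName, BCity} → lossy.
Decomposition 2: common = {CustID, BCity, Type}, closure = {AcctNo, CName, OpenDate, CustID, BCity, Type} → lossless.
Decomposition 3: common = {BCity, Type}, closure = {CName, BCity, Type} → lossy.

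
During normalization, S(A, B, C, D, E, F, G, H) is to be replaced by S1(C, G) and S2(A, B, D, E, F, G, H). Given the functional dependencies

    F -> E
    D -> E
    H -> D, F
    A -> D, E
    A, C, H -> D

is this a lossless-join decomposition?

No

Common attributes: S1 ∩ S2 = {G}.
No dependency enlarges {G}, so (G)⁺ = {G}.
The closure contains neither all of S1 = {C, G} nor all of S2 = {A, B, D, E, F, G, H}, so the common attributes are not a superkey of either fragment. The join is lossy.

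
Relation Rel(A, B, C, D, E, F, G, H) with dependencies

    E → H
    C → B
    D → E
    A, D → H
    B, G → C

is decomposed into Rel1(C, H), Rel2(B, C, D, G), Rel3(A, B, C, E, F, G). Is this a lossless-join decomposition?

No

Chase test. Columns are A, B, C, D, E, F, G, H; row i has aⱼ where attribute j ∈ Reli, else bᵢⱼ.
Initial tableau (one row per fragment):
  row 1: b11 b12 a3 b14 b15 b16 b17 a8
  row 2: b21 a2 a3 a4 b25 b26 a7 b28
  row 3: a1 a2 a3 b34 a5 a6 a7 b38
Rows 1 and 2 agree on C; apply C→B and equate their B entries.
No row becomes fully distinguished — the join is lossy.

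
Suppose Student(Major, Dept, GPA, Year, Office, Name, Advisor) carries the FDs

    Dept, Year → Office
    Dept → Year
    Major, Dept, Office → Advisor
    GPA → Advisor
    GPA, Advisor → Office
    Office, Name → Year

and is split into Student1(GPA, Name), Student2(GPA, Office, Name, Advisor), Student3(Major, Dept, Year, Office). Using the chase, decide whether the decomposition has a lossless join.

Chase test. Columns are Major, Dept, GPA, Year, Office, Name, Advisor; row i has aⱼ where attribute j ∈ Studenti, else bᵢⱼ.
Initial tableau (one row per fragment):
  row 1: b11 b12 a3 b14 b15 a6 b17
  row 2: b21 b22 a3 b24 a5 a6 a7
  row 3: a1 a2 b33 a4 a5 b36 b37
Rows 1 and 2 agree on GPA; apply GPA→Advisor and equate their Advisor entries.
Rows 1 and 2 agree on GPA, Advisor; apply GPA, Advisor→Office and equate their Office entries.
Rows 1 and 2 agree on Office, Name; apply Office, Name→Year and equate their Year entries.
No row becomes fully distinguished — the join is lossy.

No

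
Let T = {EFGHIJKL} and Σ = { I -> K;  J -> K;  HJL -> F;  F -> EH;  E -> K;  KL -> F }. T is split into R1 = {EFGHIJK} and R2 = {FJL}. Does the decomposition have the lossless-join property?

Common attributes: R1 ∩ R2 = {FJ}.
Closure of {FJ}: J → K applies, adding K; F → EH applies, adding EH. So (FJ)⁺ = {EFHJK}.
The closure contains neither all of R1 = {EFGHIJK} nor all of R2 = {FJL}, so the common attributes are not a superkey of either fragment. The join is lossy.

No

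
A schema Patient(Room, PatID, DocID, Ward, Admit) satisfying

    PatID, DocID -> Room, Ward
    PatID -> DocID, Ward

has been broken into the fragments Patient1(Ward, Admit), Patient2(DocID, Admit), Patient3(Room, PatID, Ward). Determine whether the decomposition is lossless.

No

Chase test. Columns are Room, PatID, DocID, Ward, Admit; row i has aⱼ where attribute j ∈ Patienti, else bᵢⱼ.
Initial tableau (one row per fragment):
  row 1: b11 b12 b13 a4 a5
  row 2: b21 b22 a3 b24 a5
  row 3: a1 a2 b33 a4 b35
No row becomes fully distinguished — the join is lossy.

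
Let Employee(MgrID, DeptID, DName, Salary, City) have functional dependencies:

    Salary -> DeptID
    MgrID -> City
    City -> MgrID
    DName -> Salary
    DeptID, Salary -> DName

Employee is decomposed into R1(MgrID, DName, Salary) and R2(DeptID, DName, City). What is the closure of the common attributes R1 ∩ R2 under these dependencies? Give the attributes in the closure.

R1 ∩ R2 = {DName}.
DName → Salary applies, adding Salary
Salary → DeptID applies, adding DeptID
Closure: {DeptID, DName, Salary}.

DeptID, DName, Salary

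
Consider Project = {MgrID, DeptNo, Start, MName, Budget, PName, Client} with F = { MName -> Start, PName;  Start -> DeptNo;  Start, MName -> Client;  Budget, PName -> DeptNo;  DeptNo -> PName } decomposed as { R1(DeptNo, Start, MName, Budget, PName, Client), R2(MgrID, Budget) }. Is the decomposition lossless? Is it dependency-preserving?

lossy but dependency-preserving

Lossless test: (Budget)⁺ = {Budget}, which is a superkey of neither fragment — lossy.
Dependency preservation: every FD's attributes lie within a single fragment, so each can be enforced locally — preserved.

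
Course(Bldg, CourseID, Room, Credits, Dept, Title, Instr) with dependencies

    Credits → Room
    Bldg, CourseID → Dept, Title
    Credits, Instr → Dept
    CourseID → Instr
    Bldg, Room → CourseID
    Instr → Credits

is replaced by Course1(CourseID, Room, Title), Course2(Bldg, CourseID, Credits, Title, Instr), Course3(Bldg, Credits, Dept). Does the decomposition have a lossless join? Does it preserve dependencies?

lossless but not dependency-preserving

Lossless test (chase): Rows 2 and 3 agree on Credits; apply Credits→Room and equate their Room entries. Rows 1 and 2 agree on CourseID; apply CourseID→Instr and equate their Instr entries. Rows 2 and 3 agree on Bldg, Room; apply Bldg, Room→CourseID and equate their CourseID entries. Rows 1 and 2 agree on Instr; apply Instr→Credits and equate their Credits entries. Rows 1 and 2 agree on Credits; apply Credits→Room and equate their Room entries. Rows 2 and 3 agree on Bldg, CourseID; apply Bldg, CourseID→Dept, Title and equate their Dept, Title entries. Rows 1 and 2 agree on Credits, Instr; apply Credits, Instr→Dept and equate their Dept entries. Rows 1 and 3 agree on CourseID; apply CourseID→Instr and equate their Instr entries. Row 2 is now all distinguished symbols — the join is lossless.
Dependency preservation: the restricted closure of {Credits} across the fragments never reaches {Room}, so Credits → Room cannot be enforced without a join — not preserved.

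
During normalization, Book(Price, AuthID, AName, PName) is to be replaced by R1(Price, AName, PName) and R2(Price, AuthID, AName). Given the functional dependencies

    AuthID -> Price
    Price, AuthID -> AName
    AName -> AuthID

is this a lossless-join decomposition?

Common attributes: R1 ∩ R2 = {Price, AName}.
Closure of {Price, AName}: AName → AuthID applies, adding AuthID. So (Price, AName)⁺ = {Price, AuthID, AName}.
This closure contains every attribute of R2, so R1 ∩ R2 → R2. The join is lossless.

Yes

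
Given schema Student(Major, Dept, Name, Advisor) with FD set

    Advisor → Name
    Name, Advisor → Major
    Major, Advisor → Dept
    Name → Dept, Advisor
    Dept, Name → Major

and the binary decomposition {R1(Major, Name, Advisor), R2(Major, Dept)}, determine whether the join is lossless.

Common attributes: R1 ∩ R2 = {Major}.
No dependency enlarges {Major}, so (Major)⁺ = {Major}.
The closure contains neither all of R1 = {Major, Name, Advisor} nor all of R2 = {Major, Dept}, so the common attributes are not a superkey of either fragment. The join is lossy.

No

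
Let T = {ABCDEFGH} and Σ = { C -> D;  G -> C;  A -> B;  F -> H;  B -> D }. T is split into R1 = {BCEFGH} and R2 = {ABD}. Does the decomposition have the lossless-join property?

Common attributes: R1 ∩ R2 = {B}.
Closure of {B}: B → D applies, adding D. So (B)⁺ = {BD}.
The closure contains neither all of R1 = {BCEFGH} nor all of R2 = {ABD}, so the common attributes are not a superkey of either fragment. The join is lossy.

No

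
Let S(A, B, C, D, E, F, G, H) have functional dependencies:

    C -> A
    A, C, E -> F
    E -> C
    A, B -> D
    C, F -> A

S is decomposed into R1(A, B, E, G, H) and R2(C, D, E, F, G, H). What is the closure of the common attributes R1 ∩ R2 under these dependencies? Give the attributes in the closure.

A, C, E, F, G, H

R1 ∩ R2 = {E, G, H}.
E → C applies, adding C
C → A applies, adding A
A, C, E → F applies, adding F
Closure: {A, C, E, F, G, H}.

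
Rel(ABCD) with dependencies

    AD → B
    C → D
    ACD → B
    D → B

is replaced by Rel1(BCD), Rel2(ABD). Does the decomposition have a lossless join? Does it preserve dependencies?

lossy but dependency-preserving

Lossless test: (BD)⁺ = {BD}, which is a superkey of neither fragment — lossy.
Dependency preservation: ACD → B is not contained in any single fragment, but the restricted closure of its left-hand side across the fragments still reaches the right-hand side; the remaining FDs each lie inside some fragment. All dependencies are preserved.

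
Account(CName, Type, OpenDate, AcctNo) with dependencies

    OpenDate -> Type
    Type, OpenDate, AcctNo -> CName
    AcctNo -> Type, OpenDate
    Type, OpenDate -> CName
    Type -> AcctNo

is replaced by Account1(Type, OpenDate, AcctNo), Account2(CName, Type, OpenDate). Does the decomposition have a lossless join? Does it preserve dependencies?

lossless and dependency-preserving

Lossless test: (Type, OpenDate)⁺ = {CName, Type, OpenDate, AcctNo}, which contains all of one fragment — lossless.
Dependency preservation: Type, OpenDate, AcctNo → CName is not contained in any single fragment, but the restricted closure of its left-hand side across the fragments still reaches the right-hand side; the remaining FDs each lie inside some fragment. All dependencies are preserved.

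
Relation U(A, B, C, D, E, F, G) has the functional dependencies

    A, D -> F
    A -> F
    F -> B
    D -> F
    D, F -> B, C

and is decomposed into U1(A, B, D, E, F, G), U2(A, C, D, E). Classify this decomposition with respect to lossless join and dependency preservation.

lossless and dependency-preserving

Lossless test: (A, D, E)⁺ = {A, B, C, D, E, F}, which contains all of one fragment — lossless.
Dependency preservation: D, F → B, C is not contained in any single fragment, but the restricted closure of its left-hand side across the fragments still reaches the right-hand side; the remaining FDs each lie inside some fragment. All dependencies are preserved.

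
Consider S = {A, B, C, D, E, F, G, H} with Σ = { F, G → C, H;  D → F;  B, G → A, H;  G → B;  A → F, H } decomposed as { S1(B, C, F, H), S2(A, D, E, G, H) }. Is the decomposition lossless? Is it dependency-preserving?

Lossless test: (H)⁺ = {H}, which is a superkey of neither fragment — lossy.
Dependency preservation: the restricted closure of {F, G} across the fragments never reaches {C, H}, so F, G → C, H cannot be enforced without a join — not preserved.

lossy and not dependency-preserving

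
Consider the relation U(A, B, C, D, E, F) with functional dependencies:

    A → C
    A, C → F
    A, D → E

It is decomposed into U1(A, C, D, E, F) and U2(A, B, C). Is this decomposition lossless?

Common attributes: U1 ∩ U2 = {A, C}.
Closure of {A, C}: A, C → F applies, adding F. So (A, C)⁺ = {A, C, F}.
The closure contains neither all of U1 = {A, C, D, E, F} nor all of U2 = {A, B, C}, so the common attributes are not a superkey of either fragment. The join is lossy.

No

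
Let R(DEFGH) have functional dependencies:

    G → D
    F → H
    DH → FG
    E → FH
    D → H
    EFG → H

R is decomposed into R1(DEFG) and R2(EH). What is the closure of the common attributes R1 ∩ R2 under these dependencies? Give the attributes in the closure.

R1 ∩ R2 = {E}.
E → FH applies, adding FH
Closure: {EFH}.

EFH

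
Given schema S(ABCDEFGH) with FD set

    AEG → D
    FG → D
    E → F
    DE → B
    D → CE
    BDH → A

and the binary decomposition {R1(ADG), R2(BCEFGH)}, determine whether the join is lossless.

No

Common attributes: R1 ∩ R2 = {G}.
No dependency enlarges {G}, so (G)⁺ = {G}.
The closure contains neither all of R1 = {ADG} nor all of R2 = {BCEFGH}, so the common attributes are not a superkey of either fragment. The join is lossy.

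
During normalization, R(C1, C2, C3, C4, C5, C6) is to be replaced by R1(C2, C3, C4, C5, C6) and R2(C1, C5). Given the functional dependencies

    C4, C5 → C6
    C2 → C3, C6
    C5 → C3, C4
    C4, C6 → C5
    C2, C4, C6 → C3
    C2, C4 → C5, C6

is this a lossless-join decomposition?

No

Common attributes: R1 ∩ R2 = {C5}.
Closure of {C5}: C5 → C3, C4 applies, adding C3, C4; C4, C5 → C6 applies, adding C6. So (C5)⁺ = {C3, C4, C5, C6}.
The closure contains neither all of R1 = {C2, C3, C4, C5, C6} nor all of R2 = {C1, C5}, so the common attributes are not a superkey of either fragment. The join is lossy.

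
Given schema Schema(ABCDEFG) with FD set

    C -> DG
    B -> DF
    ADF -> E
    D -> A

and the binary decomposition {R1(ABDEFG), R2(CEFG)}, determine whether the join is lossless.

No

Common attributes: R1 ∩ R2 = {EFG}.
No dependency enlarges {EFG}, so (EFG)⁺ = {EFG}.
The closure contains neither all of R1 = {ABDEFG} nor all of R2 = {CEFG}, so the common attributes are not a superkey of either fragment. The join is lossy.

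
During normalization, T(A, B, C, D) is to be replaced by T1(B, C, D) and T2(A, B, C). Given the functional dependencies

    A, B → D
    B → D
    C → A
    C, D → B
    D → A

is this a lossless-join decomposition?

Yes

Common attributes: T1 ∩ T2 = {B, C}.
Closure of {B, C}: B → D applies, adding D; C → A applies, adding A. So (B, C)⁺ = {A, B, C, D}.
This closure contains every attribute of T1, so T1 ∩ T2 → T1. The join is lossless.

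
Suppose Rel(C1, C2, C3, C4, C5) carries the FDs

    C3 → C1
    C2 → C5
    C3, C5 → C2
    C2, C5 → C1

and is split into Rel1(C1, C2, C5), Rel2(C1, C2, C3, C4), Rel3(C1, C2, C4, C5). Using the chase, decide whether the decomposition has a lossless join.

Chase test. Columns are C1, C2, C3, C4, C5; row i has aⱼ where attribute j ∈ Reli, else bᵢⱼ.
Initial tableau (one row per fragment):
  row 1: a1 a2 b13 b14 a5
  row 2: a1 a2 a3 a4 b25
  row 3: a1 a2 b33 a4 a5
Rows 1 and 2 agree on C2; apply C2→C5 and equate their C5 entries.
Row 2 is now all distinguished symbols — the join is lossless.

Yes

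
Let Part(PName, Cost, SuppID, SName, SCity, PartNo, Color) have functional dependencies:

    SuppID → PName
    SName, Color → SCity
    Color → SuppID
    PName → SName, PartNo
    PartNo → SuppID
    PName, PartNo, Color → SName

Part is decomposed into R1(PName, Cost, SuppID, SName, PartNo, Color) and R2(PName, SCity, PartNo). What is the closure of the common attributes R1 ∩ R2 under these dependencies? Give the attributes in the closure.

PName, SuppID, SName, PartNo

R1 ∩ R2 = {PName, PartNo}.
PName → SName, PartNo applies, adding SName
PartNo → SuppID applies, adding SuppID
Closure: {PName, SuppID, SName, PartNo}.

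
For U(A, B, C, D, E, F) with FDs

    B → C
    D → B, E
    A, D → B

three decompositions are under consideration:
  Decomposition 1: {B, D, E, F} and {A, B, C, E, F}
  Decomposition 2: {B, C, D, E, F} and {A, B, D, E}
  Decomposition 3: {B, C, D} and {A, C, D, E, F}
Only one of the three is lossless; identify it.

Decomposition 3

Decomposition 1: common = {B, E, F}, closure = {B, C, E, F} → lossy.
Decomposition 2: common = {B, D, E}, closure = {B, C, D, E} → lossy.
Decomposition 3: common = {C, D}, closure = {B, C, D, E} → lossless.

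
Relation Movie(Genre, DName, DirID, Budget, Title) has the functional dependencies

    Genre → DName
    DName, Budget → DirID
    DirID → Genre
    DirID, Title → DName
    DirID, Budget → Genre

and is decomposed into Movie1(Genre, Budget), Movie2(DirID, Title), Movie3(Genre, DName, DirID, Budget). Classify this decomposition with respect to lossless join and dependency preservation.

Lossless test (chase): Rows 1 and 3 agree on Genre; apply Genre→DName and equate their DName entries. Rows 1 and 3 agree on DName, Budget; apply DName, Budget→DirID and equate their DirID entries. Rows 1 and 2 agree on DirID; apply DirID→Genre and equate their Genre entries. Rows 1 and 2 agree on Genre; apply Genre→DName and equate their DName entries. No row becomes fully distinguished — the join is lossy.
Dependency preservation: DirID, Title → DName is not contained in any single fragment, but the restricted closure of its left-hand side across the fragments still reaches the right-hand side; the remaining FDs each lie inside some fragment. All dependencies are preserved.

lossy but dependency-preserving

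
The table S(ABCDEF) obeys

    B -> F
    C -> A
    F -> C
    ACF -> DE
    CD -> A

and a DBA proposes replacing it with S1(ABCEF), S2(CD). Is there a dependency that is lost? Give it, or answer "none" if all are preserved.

Check ACF → DE: no single fragment contains all of {ACDEF}, and the restricted closure of {ACF} across the fragments never reaches {DE}.
B → F is preserved.
C → A is preserved.
F → C is preserved.
CD → A is preserved.

ACF -> DE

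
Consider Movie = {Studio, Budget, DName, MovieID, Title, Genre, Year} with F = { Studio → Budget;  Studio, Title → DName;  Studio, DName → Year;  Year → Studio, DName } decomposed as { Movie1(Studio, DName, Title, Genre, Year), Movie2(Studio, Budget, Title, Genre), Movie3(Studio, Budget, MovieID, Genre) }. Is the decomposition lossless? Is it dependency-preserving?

lossy but dependency-preserving

Lossless test (chase): Rows 1 and 2 agree on Studio; apply Studio→Budget and equate their Budget entries. Rows 1 and 2 agree on Studio, Title; apply Studio, Title→DName and equate their DName entries. Rows 1 and 2 agree on Studio, DName; apply Studio, DName→Year and equate their Year entries. No row becomes fully distinguished — the join is lossy.
Dependency preservation: every FD's attributes lie within a single fragment, so each can be enforced locally — preserved.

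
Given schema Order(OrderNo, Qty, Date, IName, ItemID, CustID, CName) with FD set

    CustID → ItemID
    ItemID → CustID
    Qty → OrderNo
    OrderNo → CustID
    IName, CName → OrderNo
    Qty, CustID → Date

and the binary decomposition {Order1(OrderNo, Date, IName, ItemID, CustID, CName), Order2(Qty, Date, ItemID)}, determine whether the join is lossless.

Common attributes: Order1 ∩ Order2 = {Date, ItemID}.
Closure of {Date, ItemID}: ItemID → CustID applies, adding CustID. So (Date, ItemID)⁺ = {Date, ItemID, CustID}.
The closure contains neither all of Order1 = {OrderNo, Date, IName, ItemID, CustID, CName} nor all of Order2 = {Qty, Date, ItemID}, so the common attributes are not a superkey of either fragment. The join is lossy.

No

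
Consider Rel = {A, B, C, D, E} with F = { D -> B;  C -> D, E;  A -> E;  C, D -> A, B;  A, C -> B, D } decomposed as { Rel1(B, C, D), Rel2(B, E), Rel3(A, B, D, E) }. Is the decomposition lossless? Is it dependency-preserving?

lossy and not dependency-preserving

Lossless test (chase): applying each FD to every pair of rows produces no changes in the tableau, so no row becomes fully distinguished — the join is lossy.
Dependency preservation: the restricted closure of {C} across the fragments never reaches {D, E}, so C → D, E cannot be enforced without a join — not preserved.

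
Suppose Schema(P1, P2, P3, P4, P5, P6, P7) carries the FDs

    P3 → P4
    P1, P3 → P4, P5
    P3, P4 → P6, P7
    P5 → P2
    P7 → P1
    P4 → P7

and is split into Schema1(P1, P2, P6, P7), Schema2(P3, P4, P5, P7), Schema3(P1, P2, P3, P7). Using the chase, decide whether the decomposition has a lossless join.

Chase test. Columns are P1, P2, P3, P4, P5, P6, P7; row i has aⱼ where attribute j ∈ Schemai, else bᵢⱼ.
Initial tableau (one row per fragment):
  row 1: a1 a2 b13 b14 b15 a6 a7
  row 2: b21 b22 a3 a4 a5 b26 a7
  row 3: a1 a2 a3 b34 b35 b36 a7
Rows 2 and 3 agree on P3; apply P3→P4 and equate their P4 entries.
Rows 2 and 3 agree on P3, P4; apply P3, P4→P6, P7 and equate their P6, P7 entries.
Rows 1 and 2 agree on P7; apply P7→P1 and equate their P1 entries.
Rows 2 and 3 agree on P1, P3; apply P1, P3→P4, P5 and equate their P4, P5 entries.
Rows 2 and 3 agree on P5; apply P5→P2 and equate their P2 entries.
No row becomes fully distinguished — the join is lossy.

No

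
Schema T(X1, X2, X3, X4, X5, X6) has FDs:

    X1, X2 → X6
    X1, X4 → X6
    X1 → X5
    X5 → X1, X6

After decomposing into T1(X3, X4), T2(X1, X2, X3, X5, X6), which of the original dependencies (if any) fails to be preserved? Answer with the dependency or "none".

none

X1, X2 → X6 lies within T2.
X1, X4 → X6: restricted closure across fragments reaches X6.
X1 → X5 lies within T2.
X5 → X1, X6 lies within T2.
Every dependency is enforceable on the fragments, so the decomposition is dependency-preserving.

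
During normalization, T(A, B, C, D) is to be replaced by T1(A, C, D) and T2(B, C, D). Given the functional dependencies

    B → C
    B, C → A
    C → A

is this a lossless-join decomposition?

Yes

Common attributes: T1 ∩ T2 = {C, D}.
Closure of {C, D}: C → A applies, adding A. So (C, D)⁺ = {A, C, D}.
This closure contains every attribute of T1, so T1 ∩ T2 → T1. The join is lossless.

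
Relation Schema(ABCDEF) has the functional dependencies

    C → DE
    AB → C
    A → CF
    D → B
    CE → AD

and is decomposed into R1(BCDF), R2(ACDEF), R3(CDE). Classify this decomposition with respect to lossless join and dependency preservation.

lossless and dependency-preserving

Lossless test (chase): Rows 1 and 2 agree on C; apply C→DE and equate their DE entries. Rows 1 and 2 agree on D; apply D→B and equate their B entries. Rows 1 and 3 agree on D; apply D→B and equate their B entries. Rows 1 and 2 agree on CE; apply CE→AD and equate their AD entries. Rows 1 and 3 agree on CE; apply CE→AD and equate their AD entries. Rows 1 and 3 agree on A; apply A→CF and equate their CF entries. Row 1 is now all distinguished symbols — the join is lossless.
Dependency preservation: AB → C is not contained in any single fragment, but the restricted closure of its left-hand side across the fragments still reaches the right-hand side; the remaining FDs each lie inside some fragment. All dependencies are preserved.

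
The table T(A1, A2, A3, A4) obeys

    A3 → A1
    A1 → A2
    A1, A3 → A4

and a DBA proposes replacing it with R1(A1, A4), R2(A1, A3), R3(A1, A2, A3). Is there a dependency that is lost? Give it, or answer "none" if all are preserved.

Check A1, A3 → A4: no single fragment contains all of {A1, A3, A4}, and the restricted closure of {A1, A3} across the fragments never reaches {A4}.
A3 → A1 is preserved.
A1 → A2 is preserved.

A1, A3 → A4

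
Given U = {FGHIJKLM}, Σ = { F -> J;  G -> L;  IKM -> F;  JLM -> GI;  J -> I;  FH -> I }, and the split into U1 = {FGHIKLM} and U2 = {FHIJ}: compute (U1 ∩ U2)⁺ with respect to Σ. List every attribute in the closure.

U1 ∩ U2 = {FHI}.
F → J applies, adding J
Closure: {FHIJ}.

FHIJ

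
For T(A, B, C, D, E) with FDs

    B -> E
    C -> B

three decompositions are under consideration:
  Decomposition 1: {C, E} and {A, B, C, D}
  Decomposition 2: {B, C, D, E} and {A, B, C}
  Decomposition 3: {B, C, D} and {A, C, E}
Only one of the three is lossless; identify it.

Decomposition 1

Decomposition 1: common = {C}, closure = {B, C, E} → lossless.
Decomposition 2: common = {B, C}, closure = {B, C, E} → lossy.
Decomposition 3: common = {C}, closure = {B, C, E} → lossy.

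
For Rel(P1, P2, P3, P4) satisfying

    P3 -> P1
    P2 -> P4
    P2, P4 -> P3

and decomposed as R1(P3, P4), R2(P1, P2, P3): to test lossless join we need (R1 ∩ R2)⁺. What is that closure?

R1 ∩ R2 = {P3}.
P3 → P1 applies, adding P1
Closure: {P1, P3}.

P1, P3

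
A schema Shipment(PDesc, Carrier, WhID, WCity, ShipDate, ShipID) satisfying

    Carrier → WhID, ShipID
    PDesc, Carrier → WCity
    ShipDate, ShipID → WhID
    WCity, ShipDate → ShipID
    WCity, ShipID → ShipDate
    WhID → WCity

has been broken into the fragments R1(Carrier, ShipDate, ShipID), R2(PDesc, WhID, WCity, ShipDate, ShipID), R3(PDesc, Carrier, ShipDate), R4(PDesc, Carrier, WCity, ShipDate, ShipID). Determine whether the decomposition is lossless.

Yes

Chase test. Columns are PDesc, Carrier, WhID, WCity, ShipDate, ShipID; row i has aⱼ where attribute j ∈ Ri, else bᵢⱼ.
Initial tableau (one row per fragment):
  row 1: b11 a2 b13 b14 a5 a6
  row 2: a1 b22 a3 a4 a5 a6
  row 3: a1 a2 b33 b34 a5 b36
  row 4: a1 a2 b43 a4 a5 a6
Rows 1 and 3 agree on Carrier; apply Carrier→WhID, ShipID and equate their WhID, ShipID entries.
Rows 1 and 4 agree on Carrier; apply Carrier→WhID, ShipID and equate their WhID, ShipID entries.
Rows 3 and 4 agree on PDesc, Carrier; apply PDesc, Carrier→WCity and equate their WCity entries.
Rows 1 and 2 agree on ShipDate, ShipID; apply ShipDate, ShipID→WhID and equate their WhID entries.
Rows 1 and 2 agree on WhID; apply WhID→WCity and equate their WCity entries.
Row 3 is now all distinguished symbols — the join is lossless.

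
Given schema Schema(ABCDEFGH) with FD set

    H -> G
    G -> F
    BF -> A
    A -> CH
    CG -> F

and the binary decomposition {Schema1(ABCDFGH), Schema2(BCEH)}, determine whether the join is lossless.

No

Common attributes: Schema1 ∩ Schema2 = {BCH}.
Closure of {BCH}: H → G applies, adding G; G → F applies, adding F; BF → A applies, adding A. So (BCH)⁺ = {ABCFGH}.
The closure contains neither all of Schema1 = {ABCDFGH} nor all of Schema2 = {BCEH}, so the common attributes are not a superkey of either fragment. The join is lossy.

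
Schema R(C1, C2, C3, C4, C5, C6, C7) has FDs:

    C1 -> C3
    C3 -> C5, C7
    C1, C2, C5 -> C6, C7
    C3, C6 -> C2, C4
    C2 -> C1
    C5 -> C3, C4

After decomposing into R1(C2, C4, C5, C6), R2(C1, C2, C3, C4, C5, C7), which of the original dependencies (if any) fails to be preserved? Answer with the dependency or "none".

none

C1 → C3 lies within R2.
C3 → C5, C7 lies within R2.
C1, C2, C5 → C6, C7: restricted closure across fragments reaches C6, C7.
C3, C6 → C2, C4: restricted closure across fragments reaches C2, C4.
C2 → C1 lies within R2.
C5 → C3, C4 lies within R2.
Every dependency is enforceable on the fragments, so the decomposition is dependency-preserving.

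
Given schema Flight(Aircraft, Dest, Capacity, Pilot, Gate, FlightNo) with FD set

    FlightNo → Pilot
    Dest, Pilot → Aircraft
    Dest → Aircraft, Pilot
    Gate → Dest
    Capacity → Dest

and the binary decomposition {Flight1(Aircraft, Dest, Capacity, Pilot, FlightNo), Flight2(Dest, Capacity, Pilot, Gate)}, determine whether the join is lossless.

No

Common attributes: Flight1 ∩ Flight2 = {Dest, Capacity, Pilot}.
Closure of {Dest, Capacity, Pilot}: Dest, Pilot → Aircraft applies, adding Aircraft. So (Dest, Capacity, Pilot)⁺ = {Aircraft, Dest, Capacity, Pilot}.
The closure contains neither all of Flight1 = {Aircraft, Dest, Capacity, Pilot, FlightNo} nor all of Flight2 = {Dest, Capacity, Pilot, Gate}, so the common attributes are not a superkey of either fragment. The join is lossy.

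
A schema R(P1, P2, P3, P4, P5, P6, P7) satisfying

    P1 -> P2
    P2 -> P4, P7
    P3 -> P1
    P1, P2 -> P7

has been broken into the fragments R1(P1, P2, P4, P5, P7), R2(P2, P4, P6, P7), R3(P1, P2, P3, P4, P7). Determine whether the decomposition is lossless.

Chase test. Columns are P1, P2, P3, P4, P5, P6, P7; row i has aⱼ where attribute j ∈ Ri, else bᵢⱼ.
Initial tableau (one row per fragment):
  row 1: a1 a2 b13 a4 a5 b16 a7
  row 2: b21 a2 b23 a4 b25 a6 a7
  row 3: a1 a2 a3 a4 b35 b36 a7
No row becomes fully distinguished — the join is lossy.

No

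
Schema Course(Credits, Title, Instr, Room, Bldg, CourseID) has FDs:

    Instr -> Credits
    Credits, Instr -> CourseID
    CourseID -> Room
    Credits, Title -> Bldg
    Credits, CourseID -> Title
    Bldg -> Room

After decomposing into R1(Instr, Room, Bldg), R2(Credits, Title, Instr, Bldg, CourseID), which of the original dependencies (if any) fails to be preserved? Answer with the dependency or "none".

Check CourseID → Room: no single fragment contains all of {Room, CourseID}, and the restricted closure of {CourseID} across the fragments never reaches {Room}.
Instr → Credits is preserved.
Credits, Instr → CourseID is preserved.
Credits, Title → Bldg is preserved.
Credits, CourseID → Title is preserved.
Bldg → Room is preserved.

CourseID -> Room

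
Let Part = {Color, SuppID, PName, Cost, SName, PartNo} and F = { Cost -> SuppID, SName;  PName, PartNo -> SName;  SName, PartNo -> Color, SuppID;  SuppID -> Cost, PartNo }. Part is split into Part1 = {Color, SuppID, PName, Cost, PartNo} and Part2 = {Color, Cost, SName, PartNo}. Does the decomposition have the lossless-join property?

Yes

Common attributes: Part1 ∩ Part2 = {Color, Cost, PartNo}.
Closure of {Color, Cost, PartNo}: Cost → SuppID, SName applies, adding SuppID, SName. So (Color, Cost, PartNo)⁺ = {Color, SuppID, Cost, SName, PartNo}.
This closure contains every attribute of Part2, so Part1 ∩ Part2 → Part2. The join is lossless.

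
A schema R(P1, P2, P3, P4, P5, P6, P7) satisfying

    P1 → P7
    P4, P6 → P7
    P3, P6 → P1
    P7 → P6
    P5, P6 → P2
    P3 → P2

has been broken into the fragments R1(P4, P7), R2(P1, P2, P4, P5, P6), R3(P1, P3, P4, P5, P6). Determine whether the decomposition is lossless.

Chase test. Columns are P1, P2, P3, P4, P5, P6, P7; row i has aⱼ where attribute j ∈ Ri, else bᵢⱼ.
Initial tableau (one row per fragment):
  row 1: b11 b12 b13 a4 b15 b16 a7
  row 2: a1 a2 b23 a4 a5 a6 b27
  row 3: a1 b32 a3 a4 a5 a6 b37
Rows 2 and 3 agree on P1; apply P1→P7 and equate their P7 entries.
Rows 2 and 3 agree on P5, P6; apply P5, P6→P2 and equate their P2 entries.
No row becomes fully distinguished — the join is lossy.

No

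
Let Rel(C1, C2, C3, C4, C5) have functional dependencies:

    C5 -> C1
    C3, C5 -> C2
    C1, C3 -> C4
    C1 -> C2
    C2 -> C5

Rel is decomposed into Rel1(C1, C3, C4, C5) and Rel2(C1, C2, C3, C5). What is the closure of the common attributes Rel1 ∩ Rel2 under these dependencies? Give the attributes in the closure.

Rel1 ∩ Rel2 = {C1, C3, C5}.
C3, C5 → C2 applies, adding C2
C1, C3 → C4 applies, adding C4
Closure: {C1, C2, C3, C4, C5}.

C1, C2, C3, C4, C5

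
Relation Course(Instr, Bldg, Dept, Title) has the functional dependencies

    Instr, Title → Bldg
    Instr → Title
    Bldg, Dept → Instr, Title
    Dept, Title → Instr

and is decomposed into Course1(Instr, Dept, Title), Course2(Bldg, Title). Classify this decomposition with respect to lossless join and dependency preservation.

lossy and not dependency-preserving

Lossless test: (Title)⁺ = {Title}, which is a superkey of neither fragment — lossy.
Dependency preservation: the restricted closure of {Instr, Title} across the fragments never reaches {Bldg}, so Instr, Title → Bldg cannot be enforced without a join — not preserved.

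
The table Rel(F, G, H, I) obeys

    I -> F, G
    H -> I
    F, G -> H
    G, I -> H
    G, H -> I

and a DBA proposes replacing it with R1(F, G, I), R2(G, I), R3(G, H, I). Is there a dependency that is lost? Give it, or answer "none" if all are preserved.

I → F, G lies within R1.
H → I lies within R3.
F, G → H: restricted closure across fragments reaches H.
G, I → H lies within R3.
G, H → I lies within R3.
Every dependency is enforceable on the fragments, so the decomposition is dependency-preserving.

none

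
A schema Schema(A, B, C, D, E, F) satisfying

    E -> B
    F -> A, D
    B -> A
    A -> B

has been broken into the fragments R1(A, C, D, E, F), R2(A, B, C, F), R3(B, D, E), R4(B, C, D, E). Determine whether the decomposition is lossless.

Yes

Chase test. Columns are A, B, C, D, E, F; row i has aⱼ where attribute j ∈ Ri, else bᵢⱼ.
Initial tableau (one row per fragment):
  row 1: a1 b12 a3 a4 a5 a6
  row 2: a1 a2 a3 b24 b25 a6
  row 3: b31 a2 b33 a4 a5 b36
  row 4: b41 a2 a3 a4 a5 b46
Rows 1 and 3 agree on E; apply E→B and equate their B entries.
Rows 1 and 2 agree on F; apply F→A, D and equate their A, D entries.
Rows 1 and 3 agree on B; apply B→A and equate their A entries.
Rows 1 and 4 agree on B; apply B→A and equate their A entries.
Row 1 is now all distinguished symbols — the join is lossless.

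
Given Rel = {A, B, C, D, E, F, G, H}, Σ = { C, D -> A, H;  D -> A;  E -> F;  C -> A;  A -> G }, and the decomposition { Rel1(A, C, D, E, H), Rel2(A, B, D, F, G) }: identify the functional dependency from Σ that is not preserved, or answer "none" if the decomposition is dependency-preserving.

E -> F

Check E → F: no single fragment contains all of {E, F}, and the restricted closure of {E} across the fragments never reaches {F}.
C, D → A, H is preserved.
D → A is preserved.
C → A is preserved.
A → G is preserved.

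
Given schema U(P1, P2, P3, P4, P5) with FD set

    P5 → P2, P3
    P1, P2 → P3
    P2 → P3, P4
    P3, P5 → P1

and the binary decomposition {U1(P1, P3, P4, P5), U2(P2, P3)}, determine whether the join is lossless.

Common attributes: U1 ∩ U2 = {P3}.
No dependency enlarges {P3}, so (P3)⁺ = {P3}.
The closure contains neither all of U1 = {P1, P3, P4, P5} nor all of U2 = {P2, P3}, so the common attributes are not a superkey of either fragment. The join is lossy.

No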